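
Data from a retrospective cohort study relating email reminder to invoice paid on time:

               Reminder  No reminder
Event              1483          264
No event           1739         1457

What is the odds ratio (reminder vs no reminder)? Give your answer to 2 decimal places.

4.71

Reading the table with exposure as columns: a = 1483 (Reminder, case), b = 1739 (Reminder, non-case), c = 264 (No reminder, case), d = 1457.
OR = (a·d)/(b·c) = (1483 × 1457) / (1739 × 264) = 2160731 / 459096 = 4.70649
The odds of invoice paid on time are about 4.71 times as high in the reminder group.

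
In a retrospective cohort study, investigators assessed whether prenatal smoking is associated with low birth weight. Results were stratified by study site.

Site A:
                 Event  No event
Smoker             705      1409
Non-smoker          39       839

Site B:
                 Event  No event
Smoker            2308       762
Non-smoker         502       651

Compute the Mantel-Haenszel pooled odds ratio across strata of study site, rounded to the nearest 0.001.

5.080

OR_MH = Σ(aᵢdᵢ/nᵢ) / Σ(bᵢcᵢ/nᵢ), where nᵢ is the stratum total.
Stratum 1 (Site A): n = 2992; a·d/n = 705·839/2992 = 197.6922; b·c/n = 1409·39/2992 = 18.3660
Stratum 2 (Site B): n = 4223; a·d/n = 2308·651/4223 = 355.7916; b·c/n = 762·502/4223 = 90.5811
OR_MH = (197.6922 + 355.7916) / (18.3660 + 90.5811) = 553.4838 / 108.9471 = 5.08030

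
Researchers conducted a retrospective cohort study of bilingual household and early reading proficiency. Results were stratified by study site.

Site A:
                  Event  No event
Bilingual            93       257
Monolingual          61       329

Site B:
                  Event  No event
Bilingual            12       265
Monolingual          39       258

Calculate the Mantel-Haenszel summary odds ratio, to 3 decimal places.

OR_MH = Σ(aᵢdᵢ/nᵢ) / Σ(bᵢcᵢ/nᵢ), where nᵢ is the stratum total.
Stratum 1 (Site A): n = 740; a·d/n = 93·329/740 = 41.3473; b·c/n = 257·61/740 = 21.1851
Stratum 2 (Site B): n = 574; a·d/n = 12·258/574 = 5.3937; b·c/n = 265·39/574 = 18.0052
OR_MH = (41.3473 + 5.3937) / (21.1851 + 18.0052) = 46.7410 / 39.1904 = 1.19267

1.193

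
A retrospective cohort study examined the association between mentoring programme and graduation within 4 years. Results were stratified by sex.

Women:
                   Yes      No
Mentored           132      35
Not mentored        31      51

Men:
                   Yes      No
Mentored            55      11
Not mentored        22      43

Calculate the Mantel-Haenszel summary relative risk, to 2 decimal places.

2.22

RR_MH = Σ(aᵢ·n₀ᵢ/nᵢ) / Σ(cᵢ·n₁ᵢ/nᵢ), with n₁ᵢ = aᵢ+bᵢ (exposed), n₀ᵢ = cᵢ+dᵢ (unexposed), nᵢ = n₁ᵢ+n₀ᵢ.
Stratum 1 (Women): n₁ = 167, n₀ = 82, n = 249; a·n₀/n = 132·82/249 = 43.4699; c·n₁/n = 31·167/249 = 20.7912
Stratum 2 (Men): n₁ = 66, n₀ = 65, n = 131; a·n₀/n = 55·65/131 = 27.2901; c·n₁/n = 22·66/131 = 11.0840
RR_MH = (43.4699 + 27.2901) / (20.7912 + 11.0840) = 70.7600 / 31.8751 = 2.21991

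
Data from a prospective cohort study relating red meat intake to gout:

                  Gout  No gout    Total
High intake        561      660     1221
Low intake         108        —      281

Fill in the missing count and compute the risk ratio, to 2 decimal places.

The missing cell is in the unexposed row: 281 − 108 = 173.
So a = 561, b = 660, c = 108, d = 173.
RR = [a/(a+b)] / [c/(c+d)] = (561/1221) / (108/281) = 0.45946/0.38434 = 1.19545

1.20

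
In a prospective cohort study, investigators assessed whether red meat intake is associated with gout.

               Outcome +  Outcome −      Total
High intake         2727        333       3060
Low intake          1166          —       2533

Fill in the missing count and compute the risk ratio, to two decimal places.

The missing cell is in the unexposed row: 2533 − 1166 = 1367.
So a = 2727, b = 333, c = 1166, d = 1367.
RR = [a/(a+b)] / [c/(c+d)] = (2727/3060) / (1166/2533) = 0.89118/0.46032 = 1.93598

1.94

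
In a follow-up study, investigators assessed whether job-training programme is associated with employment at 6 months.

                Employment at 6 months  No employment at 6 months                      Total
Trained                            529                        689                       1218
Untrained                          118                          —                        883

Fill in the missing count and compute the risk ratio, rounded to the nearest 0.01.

The missing cell is in the unexposed row: 883 − 118 = 765.
So a = 529, b = 689, c = 118, d = 765.
RR = [a/(a+b)] / [c/(c+d)] = (529/1218) / (118/883) = 0.43432/0.13364 = 3.25003

3.25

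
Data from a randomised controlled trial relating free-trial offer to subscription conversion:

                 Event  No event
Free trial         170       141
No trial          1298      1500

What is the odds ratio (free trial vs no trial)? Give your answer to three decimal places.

Cells: a = 170, b = 141, c = 1298, d = 1500.
OR = (a·d)/(b·c) = (170 × 1500) / (141 × 1298) = 255000 / 183018 = 1.39331
The odds of subscription conversion are about 1.39 times as high in the free trial group.

1.393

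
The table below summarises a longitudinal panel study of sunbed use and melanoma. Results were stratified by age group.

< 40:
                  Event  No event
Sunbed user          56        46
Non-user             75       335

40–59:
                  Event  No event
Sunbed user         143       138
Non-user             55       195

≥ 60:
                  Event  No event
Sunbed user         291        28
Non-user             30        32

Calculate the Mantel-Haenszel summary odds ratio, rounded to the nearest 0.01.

4.89

OR_MH = Σ(aᵢdᵢ/nᵢ) / Σ(bᵢcᵢ/nᵢ), where nᵢ is the stratum total.
Stratum 1 (< 40): n = 512; a·d/n = 56·335/512 = 36.6406; b·c/n = 46·75/512 = 6.7383
Stratum 2 (40–59): n = 531; a·d/n = 143·195/531 = 52.5141; b·c/n = 138·55/531 = 14.2938
Stratum 3 (≥ 60): n = 381; a·d/n = 291·32/381 = 24.4409; b·c/n = 28·30/381 = 2.2047
OR_MH = (36.6406 + 52.5141 + 24.4409) / (6.7383 + 14.2938 + 2.2047) = 113.5957 / 23.2368 = 4.88861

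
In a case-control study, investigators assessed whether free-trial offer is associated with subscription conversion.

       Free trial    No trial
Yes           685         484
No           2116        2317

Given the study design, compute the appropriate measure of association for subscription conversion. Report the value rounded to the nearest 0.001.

Reading the table with exposure as columns: a = 685 (Free trial, case), b = 2116 (Free trial, non-case), c = 484 (No trial, case), d = 2317.
This is a case-control study: participants were sampled on outcome status, so risks in the source population cannot be estimated directly — relative risk is not valid here. The odds ratio is the appropriate measure.
OR = (a·d)/(b·c) = (685 × 2317) / (2116 × 484) = 1587145 / 1024144 = 1.54973

1.550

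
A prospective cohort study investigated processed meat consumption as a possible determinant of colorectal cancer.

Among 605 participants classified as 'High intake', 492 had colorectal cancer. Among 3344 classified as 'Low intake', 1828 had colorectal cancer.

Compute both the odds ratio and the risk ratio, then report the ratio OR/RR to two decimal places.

2.43

From the description: a = 492, b = 113, c = 1828, d = 1516.
OR = (492·1516)/(113·1828) = 745872/206564 = 3.61085
Risk in exposed = 492/605 = 0.81322; risk in unexposed = 1828/3344 = 0.54665; RR = 1.48765
OR/RR = 3.61085 / 1.48765 = 2.42722
The outcome is not rare, so the OR lies further from 1 than the RR.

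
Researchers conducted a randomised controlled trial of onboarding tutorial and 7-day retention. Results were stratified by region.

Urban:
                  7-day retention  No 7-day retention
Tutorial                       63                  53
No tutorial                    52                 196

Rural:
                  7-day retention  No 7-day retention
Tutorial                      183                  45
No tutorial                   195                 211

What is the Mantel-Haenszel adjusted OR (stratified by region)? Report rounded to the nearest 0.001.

OR_MH = Σ(aᵢdᵢ/nᵢ) / Σ(bᵢcᵢ/nᵢ), where nᵢ is the stratum total.
Stratum 1 (Urban): n = 364; a·d/n = 63·196/364 = 33.9231; b·c/n = 53·52/364 = 7.5714
Stratum 2 (Rural): n = 634; a·d/n = 183·211/634 = 60.9038; b·c/n = 45·195/634 = 13.8407
OR_MH = (33.9231 + 60.9038) / (7.5714 + 13.8407) = 94.8269 / 21.4121 = 4.42865

4.429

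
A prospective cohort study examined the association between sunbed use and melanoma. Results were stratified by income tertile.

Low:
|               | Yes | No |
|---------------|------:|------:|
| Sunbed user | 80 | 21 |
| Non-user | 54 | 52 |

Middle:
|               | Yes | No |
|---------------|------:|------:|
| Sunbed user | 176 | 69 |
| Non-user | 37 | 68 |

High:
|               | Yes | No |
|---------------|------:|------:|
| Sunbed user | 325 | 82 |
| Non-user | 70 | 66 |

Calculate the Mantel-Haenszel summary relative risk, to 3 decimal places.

RR_MH = Σ(aᵢ·n₀ᵢ/nᵢ) / Σ(cᵢ·n₁ᵢ/nᵢ), with n₁ᵢ = aᵢ+bᵢ (exposed), n₀ᵢ = cᵢ+dᵢ (unexposed), nᵢ = n₁ᵢ+n₀ᵢ.
Stratum 1 (Low): n₁ = 101, n₀ = 106, n = 207; a·n₀/n = 80·106/207 = 40.9662; c·n₁/n = 54·101/207 = 26.3478
Stratum 2 (Middle): n₁ = 245, n₀ = 105, n = 350; a·n₀/n = 176·105/350 = 52.8000; c·n₁/n = 37·245/350 = 25.9000
Stratum 3 (High): n₁ = 407, n₀ = 136, n = 543; a·n₀/n = 325·136/543 = 81.3996; c·n₁/n = 70·407/543 = 52.4678
RR_MH = (40.9662 + 52.8000 + 81.3996) / (26.3478 + 25.9000 + 52.4678) = 175.1658 / 104.7156 = 1.67278

1.673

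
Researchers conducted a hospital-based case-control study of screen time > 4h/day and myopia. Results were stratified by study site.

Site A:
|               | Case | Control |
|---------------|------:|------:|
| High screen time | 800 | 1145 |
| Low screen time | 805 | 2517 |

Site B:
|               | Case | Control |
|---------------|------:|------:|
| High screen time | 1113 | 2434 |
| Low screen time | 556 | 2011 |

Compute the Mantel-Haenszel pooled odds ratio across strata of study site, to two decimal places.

OR_MH = Σ(aᵢdᵢ/nᵢ) / Σ(bᵢcᵢ/nᵢ), where nᵢ is the stratum total.
Stratum 1 (Site A): n = 5267; a·d/n = 800·2517/5267 = 382.3049; b·c/n = 1145·805/5267 = 175.0000
Stratum 2 (Site B): n = 6114; a·d/n = 1113·2011/6114 = 366.0849; b·c/n = 2434·556/6114 = 221.3451
OR_MH = (382.3049 + 366.0849) / (175.0000 + 221.3451) = 748.3898 / 396.3451 = 1.88823

1.89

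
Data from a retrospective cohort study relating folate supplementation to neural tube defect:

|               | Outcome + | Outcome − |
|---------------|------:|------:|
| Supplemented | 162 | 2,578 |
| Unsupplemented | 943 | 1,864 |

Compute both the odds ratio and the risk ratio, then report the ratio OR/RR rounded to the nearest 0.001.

0.706

Cells: a = 162, b = 2578, c = 943, d = 1864.
OR = (162·1864)/(2578·943) = 301968/2431054 = 0.12421
Risk in exposed = 162/2740 = 0.05912; risk in unexposed = 943/2807 = 0.33595; RR = 0.17599
OR/RR = 0.12421 / 0.17599 = 0.70578
The outcome is not rare, so the OR lies further from 1 than the RR.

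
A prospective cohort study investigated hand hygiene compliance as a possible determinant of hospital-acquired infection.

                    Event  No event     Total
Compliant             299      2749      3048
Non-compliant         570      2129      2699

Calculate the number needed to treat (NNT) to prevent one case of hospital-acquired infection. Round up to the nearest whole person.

9

Risk in treated group = 299/3048 = 0.09810; risk in control = 570/2699 = 0.21119.
Absolute risk reduction = 0.21119 − 0.09810 = 0.11309
NNT = 1 / ARR = 1 / 0.11309 = 8.842 → round up → 9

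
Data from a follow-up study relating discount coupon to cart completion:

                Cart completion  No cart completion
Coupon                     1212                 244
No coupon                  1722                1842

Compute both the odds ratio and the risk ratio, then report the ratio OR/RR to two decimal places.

Cells: a = 1212, b = 244, c = 1722, d = 1842.
OR = (1212·1842)/(244·1722) = 2232504/420168 = 5.31336
Risk in exposed = 1212/1456 = 0.83242; risk in unexposed = 1722/3564 = 0.48316; RR = 1.72284
OR/RR = 5.31336 / 1.72284 = 3.08406
The outcome is not rare, so the OR lies further from 1 than the RR.

3.08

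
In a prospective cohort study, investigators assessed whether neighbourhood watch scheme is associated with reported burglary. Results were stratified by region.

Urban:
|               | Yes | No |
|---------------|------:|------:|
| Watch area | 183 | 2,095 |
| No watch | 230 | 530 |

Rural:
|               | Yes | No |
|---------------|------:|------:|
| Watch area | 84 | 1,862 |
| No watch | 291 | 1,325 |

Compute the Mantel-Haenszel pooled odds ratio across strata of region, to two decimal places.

0.20

OR_MH = Σ(aᵢdᵢ/nᵢ) / Σ(bᵢcᵢ/nᵢ), where nᵢ is the stratum total.
Stratum 1 (Urban): n = 3038; a·d/n = 183·530/3038 = 31.9256; b·c/n = 2095·230/3038 = 158.6076
Stratum 2 (Rural): n = 3562; a·d/n = 84·1325/3562 = 31.2465; b·c/n = 1862·291/3562 = 152.1173
OR_MH = (31.9256 + 31.2465) / (158.6076 + 152.1173) = 63.1721 / 310.7250 = 0.20331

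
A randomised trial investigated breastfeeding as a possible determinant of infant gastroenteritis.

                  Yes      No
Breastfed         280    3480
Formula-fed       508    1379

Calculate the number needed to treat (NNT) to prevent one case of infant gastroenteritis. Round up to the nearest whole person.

6

Risk in treated group = 280/3760 = 0.07447; risk in control = 508/1887 = 0.26921.
Absolute risk reduction = 0.26921 − 0.07447 = 0.19474
NNT = 1 / ARR = 1 / 0.19474 = 5.135 → round up → 6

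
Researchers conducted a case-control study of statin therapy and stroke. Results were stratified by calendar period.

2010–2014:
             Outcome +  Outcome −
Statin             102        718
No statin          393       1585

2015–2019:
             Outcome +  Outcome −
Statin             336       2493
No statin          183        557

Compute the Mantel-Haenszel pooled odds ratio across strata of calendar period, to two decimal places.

0.48

OR_MH = Σ(aᵢdᵢ/nᵢ) / Σ(bᵢcᵢ/nᵢ), where nᵢ is the stratum total.
Stratum 1 (2010–2014): n = 2798; a·d/n = 102·1585/2798 = 57.7806; b·c/n = 718·393/2798 = 100.8485
Stratum 2 (2015–2019): n = 3569; a·d/n = 336·557/3569 = 52.4382; b·c/n = 2493·183/3569 = 127.8282
OR_MH = (57.7806 + 52.4382) / (100.8485 + 127.8282) = 110.2188 / 228.6767 = 0.48199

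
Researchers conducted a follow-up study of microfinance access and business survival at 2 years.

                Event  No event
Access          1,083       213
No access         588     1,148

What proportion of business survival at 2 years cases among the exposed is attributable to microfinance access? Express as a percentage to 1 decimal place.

59.5

Cells: a = 1083, b = 213, c = 588, d = 1148.
Risk in exposed = 1083/1296 = 0.83565; risk in unexposed = 588/1736 = 0.33871.
RR = 0.83565/0.33871 = 2.46715
AR% = (RR − 1)/RR × 100 = (2.46715 − 1)/2.46715 × 100 = 59.4674%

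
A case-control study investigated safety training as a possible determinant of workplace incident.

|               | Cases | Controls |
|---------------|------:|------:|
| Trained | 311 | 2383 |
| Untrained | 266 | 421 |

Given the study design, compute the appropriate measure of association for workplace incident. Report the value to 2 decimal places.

Cells: a = 311, b = 2383, c = 266, d = 421.
This is a case-control study: participants were sampled on outcome status, so risks in the source population cannot be estimated directly — relative risk is not valid here. The odds ratio is the appropriate measure.
OR = (a·d)/(b·c) = (311 × 421) / (2383 × 266) = 130931 / 633878 = 0.20656

0.21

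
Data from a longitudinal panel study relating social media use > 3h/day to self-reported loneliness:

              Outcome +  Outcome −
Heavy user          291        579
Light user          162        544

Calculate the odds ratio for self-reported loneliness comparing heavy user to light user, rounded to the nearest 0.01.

Cells: a = 291, b = 579, c = 162, d = 544.
OR = (a·d)/(b·c) = (291 × 544) / (579 × 162) = 158304 / 93798 = 1.68771
The odds of self-reported loneliness are about 1.69 times as high in the heavy user group.

1.69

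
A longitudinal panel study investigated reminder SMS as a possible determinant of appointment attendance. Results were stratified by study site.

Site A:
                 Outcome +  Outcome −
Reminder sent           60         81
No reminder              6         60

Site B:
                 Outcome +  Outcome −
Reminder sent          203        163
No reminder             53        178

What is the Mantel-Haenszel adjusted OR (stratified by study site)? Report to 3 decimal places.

OR_MH = Σ(aᵢdᵢ/nᵢ) / Σ(bᵢcᵢ/nᵢ), where nᵢ is the stratum total.
Stratum 1 (Site A): n = 207; a·d/n = 60·60/207 = 17.3913; b·c/n = 81·6/207 = 2.3478
Stratum 2 (Site B): n = 597; a·d/n = 203·178/597 = 60.5260; b·c/n = 163·53/597 = 14.4707
OR_MH = (17.3913 + 60.5260) / (2.3478 + 14.4707) = 77.9173 / 16.8185 = 4.63283

4.633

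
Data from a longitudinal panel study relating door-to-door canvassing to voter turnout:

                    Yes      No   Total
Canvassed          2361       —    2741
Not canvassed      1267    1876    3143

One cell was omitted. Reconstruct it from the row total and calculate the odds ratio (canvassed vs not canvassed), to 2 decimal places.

9.20

The missing cell is in the exposed row: 2741 − 2361 = 380.
So a = 2361, b = 380, c = 1267, d = 1876.
OR = (a·d)/(b·c) = (2361 × 1876) / (380 × 1267) = 4429236 / 481460 = 9.19959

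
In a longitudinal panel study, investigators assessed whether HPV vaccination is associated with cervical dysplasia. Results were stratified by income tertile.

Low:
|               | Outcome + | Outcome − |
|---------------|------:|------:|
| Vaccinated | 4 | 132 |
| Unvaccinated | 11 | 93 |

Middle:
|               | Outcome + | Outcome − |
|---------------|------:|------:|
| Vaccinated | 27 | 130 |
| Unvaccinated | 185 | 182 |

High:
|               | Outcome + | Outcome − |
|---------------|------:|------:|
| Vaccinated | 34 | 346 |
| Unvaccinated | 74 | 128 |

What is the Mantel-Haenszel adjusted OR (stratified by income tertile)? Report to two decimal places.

OR_MH = Σ(aᵢdᵢ/nᵢ) / Σ(bᵢcᵢ/nᵢ), where nᵢ is the stratum total.
Stratum 1 (Low): n = 240; a·d/n = 4·93/240 = 1.5500; b·c/n = 132·11/240 = 6.0500
Stratum 2 (Middle): n = 524; a·d/n = 27·182/524 = 9.3779; b·c/n = 130·185/524 = 45.8969
Stratum 3 (High): n = 582; a·d/n = 34·128/582 = 7.4777; b·c/n = 346·74/582 = 43.9931
OR_MH = (1.5500 + 9.3779 + 7.4777) / (6.0500 + 45.8969 + 43.9931) = 18.4055 / 95.9401 = 0.19184

0.19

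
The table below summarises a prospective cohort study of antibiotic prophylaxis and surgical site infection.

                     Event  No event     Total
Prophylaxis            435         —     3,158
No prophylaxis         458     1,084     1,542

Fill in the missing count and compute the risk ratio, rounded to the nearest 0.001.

0.464

The missing cell is in the exposed row: 3158 − 435 = 2723.
So a = 435, b = 2723, c = 458, d = 1084.
RR = [a/(a+b)] / [c/(c+d)] = (435/3158) / (458/1542) = 0.13775/0.29702 = 0.46376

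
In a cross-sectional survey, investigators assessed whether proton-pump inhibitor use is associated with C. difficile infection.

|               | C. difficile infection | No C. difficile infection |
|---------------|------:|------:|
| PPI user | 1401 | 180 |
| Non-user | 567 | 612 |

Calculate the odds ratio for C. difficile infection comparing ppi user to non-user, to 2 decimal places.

8.40

Cells: a = 1401, b = 180, c = 567, d = 612.
OR = (a·d)/(b·c) = (1401 × 612) / (180 × 567) = 857412 / 102060 = 8.40106
The odds of C. difficile infection are about 8.40 times as high in the ppi user group.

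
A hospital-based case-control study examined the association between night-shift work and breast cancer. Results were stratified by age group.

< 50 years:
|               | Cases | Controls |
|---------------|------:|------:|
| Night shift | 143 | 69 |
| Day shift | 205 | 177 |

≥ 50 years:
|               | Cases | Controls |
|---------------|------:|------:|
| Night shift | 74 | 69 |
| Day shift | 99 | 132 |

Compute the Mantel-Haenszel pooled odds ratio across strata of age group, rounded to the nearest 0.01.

OR_MH = Σ(aᵢdᵢ/nᵢ) / Σ(bᵢcᵢ/nᵢ), where nᵢ is the stratum total.
Stratum 1 (< 50 years): n = 594; a·d/n = 143·177/594 = 42.6111; b·c/n = 69·205/594 = 23.8131
Stratum 2 (≥ 50 years): n = 374; a·d/n = 74·132/374 = 26.1176; b·c/n = 69·99/374 = 18.2647
OR_MH = (42.6111 + 26.1176) / (23.8131 + 18.2647) = 68.7288 / 42.0778 = 1.63337

1.63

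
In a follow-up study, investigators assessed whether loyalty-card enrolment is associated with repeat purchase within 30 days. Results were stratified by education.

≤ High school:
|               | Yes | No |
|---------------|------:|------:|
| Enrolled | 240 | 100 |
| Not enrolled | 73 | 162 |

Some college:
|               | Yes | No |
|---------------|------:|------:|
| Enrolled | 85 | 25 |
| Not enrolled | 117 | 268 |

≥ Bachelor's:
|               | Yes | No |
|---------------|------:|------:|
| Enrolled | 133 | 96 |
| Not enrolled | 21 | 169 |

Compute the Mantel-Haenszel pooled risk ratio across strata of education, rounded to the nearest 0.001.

RR_MH = Σ(aᵢ·n₀ᵢ/nᵢ) / Σ(cᵢ·n₁ᵢ/nᵢ), with n₁ᵢ = aᵢ+bᵢ (exposed), n₀ᵢ = cᵢ+dᵢ (unexposed), nᵢ = n₁ᵢ+n₀ᵢ.
Stratum 1 (≤ High school): n₁ = 340, n₀ = 235, n = 575; a·n₀/n = 240·235/575 = 98.0870; c·n₁/n = 73·340/575 = 43.1652
Stratum 2 (Some college): n₁ = 110, n₀ = 385, n = 495; a·n₀/n = 85·385/495 = 66.1111; c·n₁/n = 117·110/495 = 26.0000
Stratum 3 (≥ Bachelor's): n₁ = 229, n₀ = 190, n = 419; a·n₀/n = 133·190/419 = 60.3103; c·n₁/n = 21·229/419 = 11.4773
RR_MH = (98.0870 + 66.1111 + 60.3103) / (43.1652 + 26.0000 + 11.4773) = 224.5083 / 80.6425 = 2.78399

2.784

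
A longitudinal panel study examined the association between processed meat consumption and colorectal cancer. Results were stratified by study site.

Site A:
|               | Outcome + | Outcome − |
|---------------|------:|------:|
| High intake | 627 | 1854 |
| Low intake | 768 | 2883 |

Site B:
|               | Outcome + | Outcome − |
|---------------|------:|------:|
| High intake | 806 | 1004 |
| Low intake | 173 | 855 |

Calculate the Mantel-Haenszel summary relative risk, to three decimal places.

RR_MH = Σ(aᵢ·n₀ᵢ/nᵢ) / Σ(cᵢ·n₁ᵢ/nᵢ), with n₁ᵢ = aᵢ+bᵢ (exposed), n₀ᵢ = cᵢ+dᵢ (unexposed), nᵢ = n₁ᵢ+n₀ᵢ.
Stratum 1 (Site A): n₁ = 2481, n₀ = 3651, n = 6132; a·n₀/n = 627·3651/6132 = 373.3165; c·n₁/n = 768·2481/6132 = 310.7319
Stratum 2 (Site B): n₁ = 1810, n₀ = 1028, n = 2838; a·n₀/n = 806·1028/2838 = 291.9549; c·n₁/n = 173·1810/2838 = 110.3347
RR_MH = (373.3165 + 291.9549) / (310.7319 + 110.3347) = 665.2714 / 421.0666 = 1.57997

1.580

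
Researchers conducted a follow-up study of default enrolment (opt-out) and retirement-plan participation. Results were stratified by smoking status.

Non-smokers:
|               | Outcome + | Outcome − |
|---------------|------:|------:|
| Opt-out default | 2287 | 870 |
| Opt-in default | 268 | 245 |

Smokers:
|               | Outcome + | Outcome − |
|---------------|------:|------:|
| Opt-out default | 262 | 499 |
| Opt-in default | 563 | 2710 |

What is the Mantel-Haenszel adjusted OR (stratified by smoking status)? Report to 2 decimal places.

OR_MH = Σ(aᵢdᵢ/nᵢ) / Σ(bᵢcᵢ/nᵢ), where nᵢ is the stratum total.
Stratum 1 (Non-smokers): n = 3670; a·d/n = 2287·245/3670 = 152.6744; b·c/n = 870·268/3670 = 63.5313
Stratum 2 (Smokers): n = 4034; a·d/n = 262·2710/4034 = 176.0089; b·c/n = 499·563/4034 = 69.6423
OR_MH = (152.6744 + 176.0089) / (63.5313 + 69.6423) = 328.6833 / 133.1736 = 2.46808

2.47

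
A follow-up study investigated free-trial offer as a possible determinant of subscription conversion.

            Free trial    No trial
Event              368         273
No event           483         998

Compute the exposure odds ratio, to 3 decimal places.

2.785

Reading the table with exposure as columns: a = 368 (Free trial, case), b = 483 (Free trial, non-case), c = 273 (No trial, case), d = 998.
OR = (a·d)/(b·c) = (368 × 998) / (483 × 273) = 367264 / 131859 = 2.78528
The odds of subscription conversion are about 2.79 times as high in the free trial group.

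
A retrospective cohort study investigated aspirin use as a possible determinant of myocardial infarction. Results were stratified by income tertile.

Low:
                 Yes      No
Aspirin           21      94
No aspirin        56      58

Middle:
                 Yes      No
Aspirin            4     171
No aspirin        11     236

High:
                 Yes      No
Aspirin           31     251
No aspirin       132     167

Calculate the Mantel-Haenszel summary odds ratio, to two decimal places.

0.19

OR_MH = Σ(aᵢdᵢ/nᵢ) / Σ(bᵢcᵢ/nᵢ), where nᵢ is the stratum total.
Stratum 1 (Low): n = 229; a·d/n = 21·58/229 = 5.3188; b·c/n = 94·56/229 = 22.9869
Stratum 2 (Middle): n = 422; a·d/n = 4·236/422 = 2.2370; b·c/n = 171·11/422 = 4.4573
Stratum 3 (High): n = 581; a·d/n = 31·167/581 = 8.9105; b·c/n = 251·132/581 = 57.0258
OR_MH = (5.3188 + 2.2370 + 8.9105) / (22.9869 + 4.4573 + 57.0258) = 16.4662 / 84.4701 = 0.19494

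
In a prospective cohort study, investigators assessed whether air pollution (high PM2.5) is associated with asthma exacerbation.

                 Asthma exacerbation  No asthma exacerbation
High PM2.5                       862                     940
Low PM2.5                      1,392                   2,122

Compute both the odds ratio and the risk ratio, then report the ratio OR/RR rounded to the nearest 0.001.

Cells: a = 862, b = 940, c = 1392, d = 2122.
OR = (862·2122)/(940·1392) = 1829164/1308480 = 1.39793
Risk in exposed = 862/1802 = 0.47836; risk in unexposed = 1392/3514 = 0.39613; RR = 1.20758
OR/RR = 1.39793 / 1.20758 = 1.15763
The outcome is not rare, so the OR lies further from 1 than the RR.

1.158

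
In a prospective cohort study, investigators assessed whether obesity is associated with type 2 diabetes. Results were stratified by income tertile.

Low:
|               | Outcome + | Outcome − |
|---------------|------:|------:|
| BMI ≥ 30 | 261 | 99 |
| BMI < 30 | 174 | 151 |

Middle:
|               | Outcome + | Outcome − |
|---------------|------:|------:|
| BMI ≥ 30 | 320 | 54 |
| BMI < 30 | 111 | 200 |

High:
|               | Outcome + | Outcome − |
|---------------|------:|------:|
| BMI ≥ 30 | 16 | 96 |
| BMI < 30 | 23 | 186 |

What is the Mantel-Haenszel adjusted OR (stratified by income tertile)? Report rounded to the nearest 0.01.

OR_MH = Σ(aᵢdᵢ/nᵢ) / Σ(bᵢcᵢ/nᵢ), where nᵢ is the stratum total.
Stratum 1 (Low): n = 685; a·d/n = 261·151/685 = 57.5343; b·c/n = 99·174/685 = 25.1474
Stratum 2 (Middle): n = 685; a·d/n = 320·200/685 = 93.4307; b·c/n = 54·111/685 = 8.7504
Stratum 3 (High): n = 321; a·d/n = 16·186/321 = 9.2710; b·c/n = 96·23/321 = 6.8785
OR_MH = (57.5343 + 93.4307 + 9.2710) / (25.1474 + 8.7504 + 6.8785) = 160.2360 / 40.7763 = 3.92963

3.93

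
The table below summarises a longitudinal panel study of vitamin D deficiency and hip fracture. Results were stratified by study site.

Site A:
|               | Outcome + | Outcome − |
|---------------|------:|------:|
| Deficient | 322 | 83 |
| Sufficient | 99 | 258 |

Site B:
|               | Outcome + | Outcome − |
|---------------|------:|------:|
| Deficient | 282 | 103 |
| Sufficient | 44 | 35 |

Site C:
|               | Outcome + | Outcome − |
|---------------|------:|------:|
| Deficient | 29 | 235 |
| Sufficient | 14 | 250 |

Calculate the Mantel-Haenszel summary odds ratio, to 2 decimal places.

5.38

OR_MH = Σ(aᵢdᵢ/nᵢ) / Σ(bᵢcᵢ/nᵢ), where nᵢ is the stratum total.
Stratum 1 (Site A): n = 762; a·d/n = 322·258/762 = 109.0236; b·c/n = 83·99/762 = 10.7835
Stratum 2 (Site B): n = 464; a·d/n = 282·35/464 = 21.2716; b·c/n = 103·44/464 = 9.7672
Stratum 3 (Site C): n = 528; a·d/n = 29·250/528 = 13.7311; b·c/n = 235·14/528 = 6.2311
OR_MH = (109.0236 + 21.2716 + 13.7311) / (10.7835 + 9.7672 + 6.2311) = 144.0262 / 26.7818 = 5.37777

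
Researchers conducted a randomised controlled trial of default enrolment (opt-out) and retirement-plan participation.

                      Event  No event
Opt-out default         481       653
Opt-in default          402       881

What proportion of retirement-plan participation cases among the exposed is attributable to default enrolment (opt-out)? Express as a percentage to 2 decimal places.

Cells: a = 481, b = 653, c = 402, d = 881.
Risk in exposed = 481/1134 = 0.42416; risk in unexposed = 402/1283 = 0.31333.
RR = 0.42416/0.31333 = 1.35373
AR% = (RR − 1)/RR × 100 = (1.35373 − 1)/1.35373 × 100 = 26.1301%

26.13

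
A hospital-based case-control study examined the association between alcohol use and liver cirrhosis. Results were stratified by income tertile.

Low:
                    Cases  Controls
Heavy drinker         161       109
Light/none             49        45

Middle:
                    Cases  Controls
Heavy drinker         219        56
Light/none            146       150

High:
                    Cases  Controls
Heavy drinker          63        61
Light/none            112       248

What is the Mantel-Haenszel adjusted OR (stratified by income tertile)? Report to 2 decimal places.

OR_MH = Σ(aᵢdᵢ/nᵢ) / Σ(bᵢcᵢ/nᵢ), where nᵢ is the stratum total.
Stratum 1 (Low): n = 364; a·d/n = 161·45/364 = 19.9038; b·c/n = 109·49/364 = 14.6731
Stratum 2 (Middle): n = 571; a·d/n = 219·150/571 = 57.5306; b·c/n = 56·146/571 = 14.3187
Stratum 3 (High): n = 484; a·d/n = 63·248/484 = 32.2810; b·c/n = 61·112/484 = 14.1157
OR_MH = (19.9038 + 57.5306 + 32.2810) / (14.6731 + 14.3187 + 14.1157) = 109.7155 / 43.1075 = 2.54516

2.55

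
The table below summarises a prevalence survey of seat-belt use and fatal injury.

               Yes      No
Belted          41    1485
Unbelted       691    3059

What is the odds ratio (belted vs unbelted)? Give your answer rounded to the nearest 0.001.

0.122

Cells: a = 41, b = 1485, c = 691, d = 3059.
OR = (a·d)/(b·c) = (41 × 3059) / (1485 × 691) = 125419 / 1026135 = 0.12222
Exposure is associated with lower odds of fatal injury (OR = 0.12 < 1).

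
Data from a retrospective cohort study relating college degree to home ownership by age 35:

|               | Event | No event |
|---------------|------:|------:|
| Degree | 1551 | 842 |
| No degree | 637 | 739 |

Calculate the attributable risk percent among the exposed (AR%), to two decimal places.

28.57

Cells: a = 1551, b = 842, c = 637, d = 739.
Risk in exposed = 1551/2393 = 0.64814; risk in unexposed = 637/1376 = 0.46294.
RR = 0.64814/0.46294 = 1.40006
AR% = (RR − 1)/RR × 100 = (1.40006 − 1)/1.40006 × 100 = 28.5747%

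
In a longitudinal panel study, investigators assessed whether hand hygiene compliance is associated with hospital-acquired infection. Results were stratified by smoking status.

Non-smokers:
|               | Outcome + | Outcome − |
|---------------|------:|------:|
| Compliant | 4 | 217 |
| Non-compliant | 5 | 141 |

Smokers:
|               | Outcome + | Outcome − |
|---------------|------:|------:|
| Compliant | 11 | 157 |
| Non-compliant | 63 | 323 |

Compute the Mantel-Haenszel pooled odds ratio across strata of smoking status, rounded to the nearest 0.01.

0.38

OR_MH = Σ(aᵢdᵢ/nᵢ) / Σ(bᵢcᵢ/nᵢ), where nᵢ is the stratum total.
Stratum 1 (Non-smokers): n = 367; a·d/n = 4·141/367 = 1.5368; b·c/n = 217·5/367 = 2.9564
Stratum 2 (Smokers): n = 554; a·d/n = 11·323/554 = 6.4134; b·c/n = 157·63/554 = 17.8538
OR_MH = (1.5368 + 6.4134) / (2.9564 + 17.8538) = 7.9501 / 20.8102 = 0.38203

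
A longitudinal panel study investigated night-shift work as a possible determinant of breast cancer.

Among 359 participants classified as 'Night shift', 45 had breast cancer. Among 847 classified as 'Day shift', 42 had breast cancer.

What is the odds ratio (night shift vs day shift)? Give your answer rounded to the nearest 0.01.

2.75

From the description: a = 45, b = 314, c = 42, d = 805.
OR = (a·d)/(b·c) = (45 × 805) / (314 × 42) = 36225 / 13188 = 2.74682
The odds of breast cancer are about 2.75 times as high in the night shift group.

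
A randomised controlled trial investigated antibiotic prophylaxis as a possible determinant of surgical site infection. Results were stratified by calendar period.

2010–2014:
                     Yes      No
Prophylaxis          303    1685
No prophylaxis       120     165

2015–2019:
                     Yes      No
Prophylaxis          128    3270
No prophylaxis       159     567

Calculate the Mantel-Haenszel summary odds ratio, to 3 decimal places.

0.184

OR_MH = Σ(aᵢdᵢ/nᵢ) / Σ(bᵢcᵢ/nᵢ), where nᵢ is the stratum total.
Stratum 1 (2010–2014): n = 2273; a·d/n = 303·165/2273 = 21.9952; b·c/n = 1685·120/2273 = 88.9573
Stratum 2 (2015–2019): n = 4124; a·d/n = 128·567/4124 = 17.5984; b·c/n = 3270·159/4124 = 126.0742
OR_MH = (21.9952 + 17.5984) / (88.9573 + 126.0742) = 39.5936 / 215.0315 = 0.18413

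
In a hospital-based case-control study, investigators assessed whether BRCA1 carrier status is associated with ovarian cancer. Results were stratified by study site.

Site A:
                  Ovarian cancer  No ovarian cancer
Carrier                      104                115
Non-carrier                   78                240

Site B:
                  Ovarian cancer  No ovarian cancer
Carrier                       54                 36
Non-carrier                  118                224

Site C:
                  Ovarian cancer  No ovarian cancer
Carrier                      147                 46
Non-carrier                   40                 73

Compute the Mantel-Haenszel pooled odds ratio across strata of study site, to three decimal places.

3.366

OR_MH = Σ(aᵢdᵢ/nᵢ) / Σ(bᵢcᵢ/nᵢ), where nᵢ is the stratum total.
Stratum 1 (Site A): n = 537; a·d/n = 104·240/537 = 46.4804; b·c/n = 115·78/537 = 16.7039
Stratum 2 (Site B): n = 432; a·d/n = 54·224/432 = 28.0000; b·c/n = 36·118/432 = 9.8333
Stratum 3 (Site C): n = 306; a·d/n = 147·73/306 = 35.0686; b·c/n = 46·40/306 = 6.0131
OR_MH = (46.4804 + 28.0000 + 35.0686) / (16.7039 + 9.8333 + 6.0131) = 109.5491 / 32.5503 = 3.36553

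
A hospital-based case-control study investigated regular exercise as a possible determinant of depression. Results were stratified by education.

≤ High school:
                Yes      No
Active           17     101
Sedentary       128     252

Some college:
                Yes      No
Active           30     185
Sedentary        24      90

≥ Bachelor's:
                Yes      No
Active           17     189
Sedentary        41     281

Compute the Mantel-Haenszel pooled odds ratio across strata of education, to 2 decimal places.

OR_MH = Σ(aᵢdᵢ/nᵢ) / Σ(bᵢcᵢ/nᵢ), where nᵢ is the stratum total.
Stratum 1 (≤ High school): n = 498; a·d/n = 17·252/498 = 8.6024; b·c/n = 101·128/498 = 25.9598
Stratum 2 (Some college): n = 329; a·d/n = 30·90/329 = 8.2067; b·c/n = 185·24/329 = 13.4954
Stratum 3 (≥ Bachelor's): n = 528; a·d/n = 17·281/528 = 9.0473; b·c/n = 189·41/528 = 14.6761
OR_MH = (8.6024 + 8.2067 + 9.0473) / (25.9598 + 13.4954 + 14.6761) = 25.8564 / 54.1314 = 0.47766

0.48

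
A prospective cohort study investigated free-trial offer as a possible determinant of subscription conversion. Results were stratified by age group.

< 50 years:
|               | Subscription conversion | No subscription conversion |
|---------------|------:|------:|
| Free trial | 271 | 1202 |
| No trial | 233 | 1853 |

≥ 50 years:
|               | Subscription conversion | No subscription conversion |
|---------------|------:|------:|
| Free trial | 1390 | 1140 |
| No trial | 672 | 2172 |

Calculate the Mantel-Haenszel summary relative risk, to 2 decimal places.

2.17

RR_MH = Σ(aᵢ·n₀ᵢ/nᵢ) / Σ(cᵢ·n₁ᵢ/nᵢ), with n₁ᵢ = aᵢ+bᵢ (exposed), n₀ᵢ = cᵢ+dᵢ (unexposed), nᵢ = n₁ᵢ+n₀ᵢ.
Stratum 1 (< 50 years): n₁ = 1473, n₀ = 2086, n = 3559; a·n₀/n = 271·2086/3559 = 158.8384; c·n₁/n = 233·1473/3559 = 96.4341
Stratum 2 (≥ 50 years): n₁ = 2530, n₀ = 2844, n = 5374; a·n₀/n = 1390·2844/5374 = 735.6085; c·n₁/n = 672·2530/5374 = 316.3677
RR_MH = (158.8384 + 735.6085) / (96.4341 + 316.3677) = 894.4469 / 412.8018 = 2.16677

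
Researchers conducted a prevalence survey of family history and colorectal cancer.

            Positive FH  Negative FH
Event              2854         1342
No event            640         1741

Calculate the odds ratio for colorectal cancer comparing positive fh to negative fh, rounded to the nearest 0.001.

Reading the table with exposure as columns: a = 2854 (Positive FH, case), b = 640 (Positive FH, non-case), c = 1342 (Negative FH, case), d = 1741.
OR = (a·d)/(b·c) = (2854 × 1741) / (640 × 1342) = 4968814 / 858880 = 5.78522
The odds of colorectal cancer are about 5.79 times as high in the positive fh group.

5.785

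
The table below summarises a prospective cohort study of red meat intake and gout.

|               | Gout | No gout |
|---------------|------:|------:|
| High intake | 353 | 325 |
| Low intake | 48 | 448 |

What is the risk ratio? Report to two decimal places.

Cells: a = 353, b = 325, c = 48, d = 448.
Risk in exposed = 353/678 = 0.52065; risk in unexposed = 48/496 = 0.09677.
RR = 0.52065 / 0.09677 = 5.38004
The risk among the exposed is 5.38 times that among the unexposed.

5.38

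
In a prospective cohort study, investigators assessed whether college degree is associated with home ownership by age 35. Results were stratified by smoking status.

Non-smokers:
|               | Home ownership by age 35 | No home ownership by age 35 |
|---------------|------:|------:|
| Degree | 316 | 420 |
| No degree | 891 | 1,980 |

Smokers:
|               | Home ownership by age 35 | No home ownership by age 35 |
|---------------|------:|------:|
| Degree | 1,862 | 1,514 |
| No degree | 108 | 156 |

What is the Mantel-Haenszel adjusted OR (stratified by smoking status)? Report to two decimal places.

OR_MH = Σ(aᵢdᵢ/nᵢ) / Σ(bᵢcᵢ/nᵢ), where nᵢ is the stratum total.
Stratum 1 (Non-smokers): n = 3607; a·d/n = 316·1980/3607 = 173.4627; b·c/n = 420·891/3607 = 103.7483
Stratum 2 (Smokers): n = 3640; a·d/n = 1862·156/3640 = 79.8000; b·c/n = 1514·108/3640 = 44.9209
OR_MH = (173.4627 + 79.8000) / (103.7483 + 44.9209) = 253.2627 / 148.6691 = 1.70353

1.70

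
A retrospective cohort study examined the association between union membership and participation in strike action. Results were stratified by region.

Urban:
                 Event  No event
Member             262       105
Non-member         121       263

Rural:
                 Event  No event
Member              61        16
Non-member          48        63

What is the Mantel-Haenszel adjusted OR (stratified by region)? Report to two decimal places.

5.34

OR_MH = Σ(aᵢdᵢ/nᵢ) / Σ(bᵢcᵢ/nᵢ), where nᵢ is the stratum total.
Stratum 1 (Urban): n = 751; a·d/n = 262·263/751 = 91.7523; b·c/n = 105·121/751 = 16.9174
Stratum 2 (Rural): n = 188; a·d/n = 61·63/188 = 20.4415; b·c/n = 16·48/188 = 4.0851
OR_MH = (91.7523 + 20.4415) / (16.9174 + 4.0851) = 112.1938 / 21.0025 = 5.34191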